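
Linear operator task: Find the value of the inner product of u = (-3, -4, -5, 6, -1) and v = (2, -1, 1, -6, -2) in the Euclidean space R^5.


Computing the standard inner product <u, v> = sum u_i * v_i
= -3*2 + -4*-1 + -5*1 + 6*-6 + -1*-2
= -6 + 4 + -5 + -36 + 2
= -41

-41


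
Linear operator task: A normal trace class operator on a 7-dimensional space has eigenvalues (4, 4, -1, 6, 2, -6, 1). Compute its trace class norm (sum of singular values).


For a normal operator, singular values equal |eigenvalues|.
Trace norm = sum |lambda_i| = 4 + 4 + 1 + 6 + 2 + 6 + 1
= 24

24


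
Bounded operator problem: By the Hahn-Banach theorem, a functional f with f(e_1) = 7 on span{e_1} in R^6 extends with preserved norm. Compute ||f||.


The norm of f is given by ||f|| = sup_{||x||=1} |f(x)|.
On span{e_1}, ||e_1|| = 1, so ||f|| = |f(e_1)| / ||e_1||
= |7| / 1 = 7.0000

7.0000


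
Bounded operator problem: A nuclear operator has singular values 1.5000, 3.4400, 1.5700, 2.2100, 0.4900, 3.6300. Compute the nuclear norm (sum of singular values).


The nuclear norm is the sum of all singular values.
||T||_1 = 1.5000 + 3.4400 + 1.5700 + 2.2100 + 0.4900 + 3.6300
= 12.8400

12.8400


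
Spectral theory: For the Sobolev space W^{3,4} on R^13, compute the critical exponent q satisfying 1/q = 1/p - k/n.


Using the Sobolev embedding formula: 1/q = 1/p - k/n
1/q = 1/4 - 3/13 = 1/52
q = 1/(1/52) = 52

52.0000


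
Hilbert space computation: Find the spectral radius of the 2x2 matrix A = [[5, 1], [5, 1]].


For a 2x2 matrix, eigenvalues satisfy lambda^2 - (trace)*lambda + det = 0
trace = 5 + 1 = 6
det = 5*1 - 1*5 = 0
discriminant = 6^2 - 4*(0) = 36
spectral radius = max |eigenvalue| = 6.0000

6.0000


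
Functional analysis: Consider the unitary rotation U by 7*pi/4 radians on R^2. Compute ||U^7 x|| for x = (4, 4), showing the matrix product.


U is a rotation by theta = 7*pi/4
U^7 = rotation by 7*theta = 49*pi/4 = 1*pi/4 (mod 2*pi)
cos(1*pi/4) = 0.7071, sin(1*pi/4) = 0.7071
U^7 x = (0.7071 * 4 - 0.7071 * 4, 0.7071 * 4 + 0.7071 * 4)
= (0.0000, 5.6569)
||U^7 x|| = sqrt(0.0000^2 + 5.6569^2) = sqrt(32.0000) = 5.6569

5.6569


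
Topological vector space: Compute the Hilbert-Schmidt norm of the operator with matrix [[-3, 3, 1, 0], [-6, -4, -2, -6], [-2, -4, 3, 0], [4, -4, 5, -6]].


The Hilbert-Schmidt norm is sqrt(sum of squares of all entries).
Sum of squares = (-3)^2 + 3^2 + 1^2 + 0^2 + (-6)^2 + (-4)^2 + (-2)^2 + (-6)^2 + (-2)^2 + (-4)^2 + 3^2 + 0^2 + 4^2 + (-4)^2 + 5^2 + (-6)^2
= 9 + 9 + 1 + 0 + 36 + 16 + 4 + 36 + 4 + 16 + 9 + 0 + 16 + 16 + 25 + 36 = 233
||T||_HS = sqrt(233) = 15.2643

15.2643


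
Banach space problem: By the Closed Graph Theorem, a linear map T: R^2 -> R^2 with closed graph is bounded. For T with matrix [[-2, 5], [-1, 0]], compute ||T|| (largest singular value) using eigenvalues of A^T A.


A^T A = [[5, -10], [-10, 25]]
trace(A^T A) = 30, det(A^T A) = 25
discriminant = 30^2 - 4*25 = 800
Largest eigenvalue of A^T A = (trace + sqrt(disc))/2 = 29.1421
||T|| = sqrt(29.1421) = 5.3983

5.3983


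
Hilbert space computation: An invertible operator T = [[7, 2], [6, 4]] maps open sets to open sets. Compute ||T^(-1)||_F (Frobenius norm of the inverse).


det(T) = 7*4 - 2*6 = 16
T^(-1) = (1/16) * [[4, -2], [-6, 7]] = [[0.2500, -0.1250], [-0.3750, 0.4375]]
||T^(-1)||_F^2 = 0.2500^2 + (-0.1250)^2 + (-0.3750)^2 + 0.4375^2 = 0.4102
||T^(-1)||_F = sqrt(0.4102) = 0.6404

0.6404


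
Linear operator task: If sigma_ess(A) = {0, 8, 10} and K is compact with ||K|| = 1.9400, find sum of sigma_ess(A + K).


By Weyl's theorem, the essential spectrum is invariant under compact perturbations.
sigma_ess(A + K) = sigma_ess(A) = {0, 8, 10}
Sum = 0 + 8 + 10 = 18

18


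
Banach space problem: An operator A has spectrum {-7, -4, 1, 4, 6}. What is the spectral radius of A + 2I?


Spectrum of A + 2I = {-5, -2, 3, 6, 8}
Spectral radius = max |lambda| over the shifted spectrum
= max(5, 2, 3, 6, 8) = 8

8


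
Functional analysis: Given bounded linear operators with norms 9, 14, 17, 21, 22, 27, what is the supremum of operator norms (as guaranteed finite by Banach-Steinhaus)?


By the Uniform Boundedness Principle, the supremum of norms is finite.
sup_k ||T_k|| = max(9, 14, 17, 21, 22, 27) = 27

27


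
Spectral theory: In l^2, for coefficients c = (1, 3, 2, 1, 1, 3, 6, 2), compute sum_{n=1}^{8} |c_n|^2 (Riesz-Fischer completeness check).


sum |c_n|^2 = 1^2 + 3^2 + 2^2 + 1^2 + 1^2 + 3^2 + 6^2 + 2^2
= 1 + 9 + 4 + 1 + 1 + 9 + 36 + 4
= 65

65


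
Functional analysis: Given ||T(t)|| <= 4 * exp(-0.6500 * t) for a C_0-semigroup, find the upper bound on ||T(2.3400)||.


||T(2.3400)|| <= 4 * exp(-0.6500 * 2.3400)
= 4 * exp(-1.5210)
= 4 * 0.2185
= 0.8740

0.8740


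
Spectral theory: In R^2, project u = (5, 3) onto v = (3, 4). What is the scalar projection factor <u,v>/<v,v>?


Computing <u,v> = 5*3 + 3*4 = 27
Computing <v,v> = 3^2 + 4^2 = 25
Projection coefficient = 27/25 = 1.0800

1.0800


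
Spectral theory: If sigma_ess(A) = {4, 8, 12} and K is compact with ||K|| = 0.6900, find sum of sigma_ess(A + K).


By Weyl's theorem, the essential spectrum is invariant under compact perturbations.
sigma_ess(A + K) = sigma_ess(A) = {4, 8, 12}
Sum = 4 + 8 + 12 = 24

24


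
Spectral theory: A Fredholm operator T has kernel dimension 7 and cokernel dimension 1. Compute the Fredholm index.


The Fredholm index is defined as ind(T) = dim(ker T) - dim(coker T)
= 7 - 1
= 6

6


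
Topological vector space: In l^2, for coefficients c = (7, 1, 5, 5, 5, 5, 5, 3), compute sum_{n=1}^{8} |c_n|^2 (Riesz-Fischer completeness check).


sum |c_n|^2 = 7^2 + 1^2 + 5^2 + 5^2 + 5^2 + 5^2 + 5^2 + 3^2
= 49 + 1 + 25 + 25 + 25 + 25 + 25 + 9
= 184

184


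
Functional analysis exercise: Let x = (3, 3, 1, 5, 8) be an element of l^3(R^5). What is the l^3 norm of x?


The l^3 norm = (sum |x_i|^3)^(1/3)
Sum of 3th powers = 27 + 27 + 1 + 125 + 512 = 692
||x||_3 = (692)^(1/3) = 8.8451

8.8451


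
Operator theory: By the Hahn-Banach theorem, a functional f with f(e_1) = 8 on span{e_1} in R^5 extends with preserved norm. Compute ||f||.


The norm of f is given by ||f|| = sup_{||x||=1} |f(x)|.
On span{e_1}, ||e_1|| = 1, so ||f|| = |f(e_1)| / ||e_1||
= |8| / 1 = 8.0000

8.0000


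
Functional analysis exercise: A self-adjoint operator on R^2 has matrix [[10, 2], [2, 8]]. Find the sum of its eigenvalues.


For a self-adjoint (symmetric) matrix, the eigenvalues are real.
The sum of eigenvalues equals the trace of the matrix.
trace = 10 + 8 = 18

18


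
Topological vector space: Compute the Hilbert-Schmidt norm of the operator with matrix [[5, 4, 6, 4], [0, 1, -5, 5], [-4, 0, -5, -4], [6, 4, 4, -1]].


The Hilbert-Schmidt norm is sqrt(sum of squares of all entries).
Sum of squares = 5^2 + 4^2 + 6^2 + 4^2 + 0^2 + 1^2 + (-5)^2 + 5^2 + (-4)^2 + 0^2 + (-5)^2 + (-4)^2 + 6^2 + 4^2 + 4^2 + (-1)^2
= 25 + 16 + 36 + 16 + 0 + 1 + 25 + 25 + 16 + 0 + 25 + 16 + 36 + 16 + 16 + 1 = 270
||T||_HS = sqrt(270) = 16.4317

16.4317


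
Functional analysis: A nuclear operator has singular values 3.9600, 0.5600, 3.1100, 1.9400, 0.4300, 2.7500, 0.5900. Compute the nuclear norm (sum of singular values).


The nuclear norm is the sum of all singular values.
||T||_1 = 3.9600 + 0.5600 + 3.1100 + 1.9400 + 0.4300 + 2.7500 + 0.5900
= 13.3400

13.3400


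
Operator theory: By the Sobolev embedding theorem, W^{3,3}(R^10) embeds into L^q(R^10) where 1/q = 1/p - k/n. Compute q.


Using the Sobolev embedding formula: 1/q = 1/p - k/n
1/q = 1/3 - 3/10 = 1/30
q = 1/(1/30) = 30

30.0000


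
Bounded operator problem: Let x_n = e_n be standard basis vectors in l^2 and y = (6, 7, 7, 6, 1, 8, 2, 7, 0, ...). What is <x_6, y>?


x_6 = e_6 is the standard basis vector with 1 in position 6.
<x_6, y> = y_6 = 8
As n -> infinity, <x_n, y> -> 0, confirming weak convergence of (x_n) to 0.

8


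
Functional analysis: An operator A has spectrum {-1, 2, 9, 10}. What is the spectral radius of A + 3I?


Spectrum of A + 3I = {2, 5, 12, 13}
Spectral radius = max |lambda| over the shifted spectrum
= max(2, 5, 12, 13) = 13

13


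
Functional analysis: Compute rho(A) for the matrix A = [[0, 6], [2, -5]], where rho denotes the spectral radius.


For a 2x2 matrix, eigenvalues satisfy lambda^2 - (trace)*lambda + det = 0
trace = 0 + -5 = -5
det = 0*-5 - 6*2 = -12
discriminant = (-5)^2 - 4*(-12) = 73
spectral radius = max |eigenvalue| = 6.7720

6.7720


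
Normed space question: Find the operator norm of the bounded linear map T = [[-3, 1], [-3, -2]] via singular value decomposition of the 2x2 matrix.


A^T A = [[18, 3], [3, 5]]
trace(A^T A) = 23, det(A^T A) = 81
discriminant = 23^2 - 4*81 = 205
Largest eigenvalue of A^T A = (trace + sqrt(disc))/2 = 18.6589
||T|| = sqrt(18.6589) = 4.3196

4.3196


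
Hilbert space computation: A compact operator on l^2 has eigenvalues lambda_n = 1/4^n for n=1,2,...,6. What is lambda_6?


The eigenvalue formula gives lambda_6 = 1/4^6
= 1/4096
= 2.4414e-04

2.4414e-04


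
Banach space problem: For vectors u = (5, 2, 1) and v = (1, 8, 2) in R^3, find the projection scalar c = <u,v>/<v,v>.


Computing <u,v> = 5*1 + 2*8 + 1*2 = 23
Computing <v,v> = 1^2 + 8^2 + 2^2 = 69
Projection coefficient = 23/69 = 0.3333

0.3333


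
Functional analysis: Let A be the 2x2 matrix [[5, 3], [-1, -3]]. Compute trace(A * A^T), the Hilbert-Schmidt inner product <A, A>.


trace(A * A^T) = sum of squares of all entries
= 5^2 + 3^2 + (-1)^2 + (-3)^2
= 25 + 9 + 1 + 9
= 44

44


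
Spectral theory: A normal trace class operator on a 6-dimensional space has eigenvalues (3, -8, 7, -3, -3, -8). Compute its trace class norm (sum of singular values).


For a normal operator, singular values equal |eigenvalues|.
Trace norm = sum |lambda_i| = 3 + 8 + 7 + 3 + 3 + 8
= 32

32


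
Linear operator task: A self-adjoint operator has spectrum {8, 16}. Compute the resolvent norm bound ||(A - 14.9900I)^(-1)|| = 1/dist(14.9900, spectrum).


dist(14.9900, {8, 16}) = min(|14.9900 - 8|, |14.9900 - 16|)
= min(6.9900, 1.0100) = 1.0100
Resolvent bound = 1/1.0100 = 0.9901

0.9901


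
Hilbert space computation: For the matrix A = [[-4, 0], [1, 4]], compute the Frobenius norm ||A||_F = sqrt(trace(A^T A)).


||A||_F^2 = sum a_ij^2
= (-4)^2 + 0^2 + 1^2 + 4^2
= 16 + 0 + 1 + 16 = 33
||A||_F = sqrt(33) = 5.7446

5.7446


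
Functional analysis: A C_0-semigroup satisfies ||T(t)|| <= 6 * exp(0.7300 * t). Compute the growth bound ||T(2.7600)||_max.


||T(2.7600)|| <= 6 * exp(0.7300 * 2.7600)
= 6 * exp(2.0148)
= 6 * 7.4992
= 44.9954

44.9954


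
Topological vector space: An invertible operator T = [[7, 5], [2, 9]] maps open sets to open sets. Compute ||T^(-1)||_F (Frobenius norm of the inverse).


det(T) = 7*9 - 5*2 = 53
T^(-1) = (1/53) * [[9, -5], [-2, 7]] = [[0.1698, -0.0943], [-0.0377, 0.1321]]
||T^(-1)||_F^2 = 0.1698^2 + (-0.0943)^2 + (-0.0377)^2 + 0.1321^2 = 0.0566
||T^(-1)||_F = sqrt(0.0566) = 0.2379

0.2379


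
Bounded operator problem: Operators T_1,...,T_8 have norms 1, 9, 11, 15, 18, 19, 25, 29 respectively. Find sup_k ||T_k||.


By the Uniform Boundedness Principle, the supremum of norms is finite.
sup_k ||T_k|| = max(1, 9, 11, 15, 18, 19, 25, 29) = 29

29


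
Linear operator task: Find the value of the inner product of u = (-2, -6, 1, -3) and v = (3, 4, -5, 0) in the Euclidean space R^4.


Computing the standard inner product <u, v> = sum u_i * v_i
= -2*3 + -6*4 + 1*-5 + -3*0
= -6 + -24 + -5 + 0
= -35

-35


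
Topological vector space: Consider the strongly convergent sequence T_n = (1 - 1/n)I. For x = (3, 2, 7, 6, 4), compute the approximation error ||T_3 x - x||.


T_3 x - x = (1 - 1/3)x - x = -x/3
||x|| = sqrt(114) = 10.6771
||T_3 x - x|| = ||x||/3 = 10.6771/3 = 3.5590

3.5590


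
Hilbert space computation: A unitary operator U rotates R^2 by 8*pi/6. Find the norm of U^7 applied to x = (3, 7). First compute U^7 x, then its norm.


U is a rotation by theta = 8*pi/6
U^7 = rotation by 7*theta = 56*pi/6 = 8*pi/6 (mod 2*pi)
cos(8*pi/6) = -0.5000, sin(8*pi/6) = -0.8660
U^7 x = (-0.5000 * 3 - -0.8660 * 7, -0.8660 * 3 + -0.5000 * 7)
= (4.5622, -6.0981)
||U^7 x|| = sqrt(4.5622^2 + (-6.0981)^2) = sqrt(58.0000) = 7.6158

7.6158


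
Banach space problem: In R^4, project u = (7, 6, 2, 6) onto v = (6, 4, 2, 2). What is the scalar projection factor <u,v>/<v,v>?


Computing <u,v> = 7*6 + 6*4 + 2*2 + 6*2 = 82
Computing <v,v> = 6^2 + 4^2 + 2^2 + 2^2 = 60
Projection coefficient = 82/60 = 1.3667

1.3667


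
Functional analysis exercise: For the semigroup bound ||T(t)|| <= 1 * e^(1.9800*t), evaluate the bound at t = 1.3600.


||T(1.3600)|| <= 1 * exp(1.9800 * 1.3600)
= 1 * exp(2.6928)
= 1 * 14.7730
= 14.7730

14.7730


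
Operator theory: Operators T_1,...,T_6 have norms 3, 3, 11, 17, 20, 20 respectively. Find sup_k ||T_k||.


By the Uniform Boundedness Principle, the supremum of norms is finite.
sup_k ||T_k|| = max(3, 3, 11, 17, 20, 20) = 20

20


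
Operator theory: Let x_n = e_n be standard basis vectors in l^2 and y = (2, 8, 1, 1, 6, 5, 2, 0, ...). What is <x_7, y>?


x_7 = e_7 is the standard basis vector with 1 in position 7.
<x_7, y> = y_7 = 2
As n -> infinity, <x_n, y> -> 0, confirming weak convergence of (x_n) to 0.

2


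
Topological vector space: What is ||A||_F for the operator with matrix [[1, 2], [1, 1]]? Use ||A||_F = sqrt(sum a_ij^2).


||A||_F^2 = sum a_ij^2
= 1^2 + 2^2 + 1^2 + 1^2
= 1 + 4 + 1 + 1 = 7
||A||_F = sqrt(7) = 2.6458

2.6458


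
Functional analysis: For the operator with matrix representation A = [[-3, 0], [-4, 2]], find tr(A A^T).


trace(A * A^T) = sum of squares of all entries
= (-3)^2 + 0^2 + (-4)^2 + 2^2
= 9 + 0 + 16 + 4
= 29

29


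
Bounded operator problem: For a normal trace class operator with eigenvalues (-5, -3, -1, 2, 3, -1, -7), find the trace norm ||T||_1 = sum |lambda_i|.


For a normal operator, singular values equal |eigenvalues|.
Trace norm = sum |lambda_i| = 5 + 3 + 1 + 2 + 3 + 1 + 7
= 22

22


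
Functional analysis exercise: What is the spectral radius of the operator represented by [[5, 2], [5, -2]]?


For a 2x2 matrix, eigenvalues satisfy lambda^2 - (trace)*lambda + det = 0
trace = 5 + -2 = 3
det = 5*-2 - 2*5 = -20
discriminant = 3^2 - 4*(-20) = 89
spectral radius = max |eigenvalue| = 6.2170

6.2170


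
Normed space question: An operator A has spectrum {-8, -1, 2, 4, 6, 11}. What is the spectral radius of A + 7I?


Spectrum of A + 7I = {-1, 6, 9, 11, 13, 18}
Spectral radius = max |lambda| over the shifted spectrum
= max(1, 6, 9, 11, 13, 18) = 18

18


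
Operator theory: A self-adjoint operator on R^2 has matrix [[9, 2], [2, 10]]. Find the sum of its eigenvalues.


For a self-adjoint (symmetric) matrix, the eigenvalues are real.
The sum of eigenvalues equals the trace of the matrix.
trace = 9 + 10 = 19

19


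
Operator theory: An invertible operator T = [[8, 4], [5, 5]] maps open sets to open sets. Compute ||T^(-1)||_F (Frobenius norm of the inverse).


det(T) = 8*5 - 4*5 = 20
T^(-1) = (1/20) * [[5, -4], [-5, 8]] = [[0.2500, -0.2000], [-0.2500, 0.4000]]
||T^(-1)||_F^2 = 0.2500^2 + (-0.2000)^2 + (-0.2500)^2 + 0.4000^2 = 0.3250
||T^(-1)||_F = sqrt(0.3250) = 0.5701

0.5701


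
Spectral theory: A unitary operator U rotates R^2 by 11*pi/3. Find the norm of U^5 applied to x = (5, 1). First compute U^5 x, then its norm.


U is a rotation by theta = 11*pi/3
U^5 = rotation by 5*theta = 55*pi/3 = 1*pi/3 (mod 2*pi)
cos(1*pi/3) = 0.5000, sin(1*pi/3) = 0.8660
U^5 x = (0.5000 * 5 - 0.8660 * 1, 0.8660 * 5 + 0.5000 * 1)
= (1.6340, 4.8301)
||U^5 x|| = sqrt(1.6340^2 + 4.8301^2) = sqrt(26.0000) = 5.0990

5.0990


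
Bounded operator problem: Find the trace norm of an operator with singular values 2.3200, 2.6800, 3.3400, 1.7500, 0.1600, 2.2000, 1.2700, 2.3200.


The nuclear norm is the sum of all singular values.
||T||_1 = 2.3200 + 2.6800 + 3.3400 + 1.7500 + 0.1600 + 2.2000 + 1.2700 + 2.3200
= 16.0400

16.0400


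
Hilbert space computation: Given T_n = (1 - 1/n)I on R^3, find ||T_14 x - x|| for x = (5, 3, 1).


T_14 x - x = (1 - 1/14)x - x = -x/14
||x|| = sqrt(35) = 5.9161
||T_14 x - x|| = ||x||/14 = 5.9161/14 = 0.4226

0.4226


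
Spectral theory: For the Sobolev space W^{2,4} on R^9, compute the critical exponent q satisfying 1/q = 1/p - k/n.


Using the Sobolev embedding formula: 1/q = 1/p - k/n
1/q = 1/4 - 2/9 = 1/36
q = 1/(1/36) = 36

36.0000


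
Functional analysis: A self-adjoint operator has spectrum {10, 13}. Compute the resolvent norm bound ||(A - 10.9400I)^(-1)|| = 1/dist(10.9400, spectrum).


dist(10.9400, {10, 13}) = min(|10.9400 - 10|, |10.9400 - 13|)
= min(0.9400, 2.0600) = 0.9400
Resolvent bound = 1/0.9400 = 1.0638

1.0638


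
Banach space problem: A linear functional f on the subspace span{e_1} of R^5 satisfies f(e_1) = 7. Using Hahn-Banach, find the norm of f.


The norm of f is given by ||f|| = sup_{||x||=1} |f(x)|.
On span{e_1}, ||e_1|| = 1, so ||f|| = |f(e_1)| / ||e_1||
= |7| / 1 = 7.0000

7.0000


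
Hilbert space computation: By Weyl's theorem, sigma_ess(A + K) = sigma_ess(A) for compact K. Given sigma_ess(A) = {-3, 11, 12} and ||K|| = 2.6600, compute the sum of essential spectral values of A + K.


By Weyl's theorem, the essential spectrum is invariant under compact perturbations.
sigma_ess(A + K) = sigma_ess(A) = {-3, 11, 12}
Sum = -3 + 11 + 12 = 20

20


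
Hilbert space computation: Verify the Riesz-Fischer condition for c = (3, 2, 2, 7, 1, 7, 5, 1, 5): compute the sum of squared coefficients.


sum |c_n|^2 = 3^2 + 2^2 + 2^2 + 7^2 + 1^2 + 7^2 + 5^2 + 1^2 + 5^2
= 9 + 4 + 4 + 49 + 1 + 49 + 25 + 1 + 25
= 167

167


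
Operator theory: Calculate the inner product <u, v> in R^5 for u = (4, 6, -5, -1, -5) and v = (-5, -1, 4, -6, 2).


Computing the standard inner product <u, v> = sum u_i * v_i
= 4*-5 + 6*-1 + -5*4 + -1*-6 + -5*2
= -20 + -6 + -20 + 6 + -10
= -50

-50


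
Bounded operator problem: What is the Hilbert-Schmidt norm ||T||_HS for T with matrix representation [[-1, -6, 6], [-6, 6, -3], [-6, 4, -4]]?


The Hilbert-Schmidt norm is sqrt(sum of squares of all entries).
Sum of squares = (-1)^2 + (-6)^2 + 6^2 + (-6)^2 + 6^2 + (-3)^2 + (-6)^2 + 4^2 + (-4)^2
= 1 + 36 + 36 + 36 + 36 + 9 + 36 + 16 + 16 = 222
||T||_HS = sqrt(222) = 14.8997

14.8997


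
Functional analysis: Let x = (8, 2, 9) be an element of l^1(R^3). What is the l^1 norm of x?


The l^1 norm equals the sum of absolute values of all components.
||x||_1 = 8 + 2 + 9
= 19

19.0000


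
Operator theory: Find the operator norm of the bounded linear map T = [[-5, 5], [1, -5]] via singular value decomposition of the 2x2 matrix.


A^T A = [[26, -30], [-30, 50]]
trace(A^T A) = 76, det(A^T A) = 400
discriminant = 76^2 - 4*400 = 4176
Largest eigenvalue of A^T A = (trace + sqrt(disc))/2 = 70.3110
||T|| = sqrt(70.3110) = 8.3852

8.3852


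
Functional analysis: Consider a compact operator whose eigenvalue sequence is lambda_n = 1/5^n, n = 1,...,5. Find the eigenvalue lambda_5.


The eigenvalue formula gives lambda_5 = 1/5^5
= 1/3125
= 3.2000e-04

3.2000e-04


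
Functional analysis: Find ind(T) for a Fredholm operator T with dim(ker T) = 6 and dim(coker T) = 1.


The Fredholm index is defined as ind(T) = dim(ker T) - dim(coker T)
= 6 - 1
= 5

5


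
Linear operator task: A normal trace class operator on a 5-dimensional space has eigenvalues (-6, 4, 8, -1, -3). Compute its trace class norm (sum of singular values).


For a normal operator, singular values equal |eigenvalues|.
Trace norm = sum |lambda_i| = 6 + 4 + 8 + 1 + 3
= 22

22


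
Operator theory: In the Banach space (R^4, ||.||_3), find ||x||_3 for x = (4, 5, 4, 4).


The l^3 norm = (sum |x_i|^3)^(1/3)
Sum of 3th powers = 64 + 125 + 64 + 64 = 317
||x||_3 = (317)^(1/3) = 6.8185

6.8185


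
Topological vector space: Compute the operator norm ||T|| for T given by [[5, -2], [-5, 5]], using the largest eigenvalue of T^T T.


A^T A = [[50, -35], [-35, 29]]
trace(A^T A) = 79, det(A^T A) = 225
discriminant = 79^2 - 4*225 = 5341
Largest eigenvalue of A^T A = (trace + sqrt(disc))/2 = 76.0411
||T|| = sqrt(76.0411) = 8.7202

8.7202


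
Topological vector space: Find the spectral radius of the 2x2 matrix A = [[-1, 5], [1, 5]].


For a 2x2 matrix, eigenvalues satisfy lambda^2 - (trace)*lambda + det = 0
trace = -1 + 5 = 4
det = -1*5 - 5*1 = -10
discriminant = 4^2 - 4*(-10) = 56
spectral radius = max |eigenvalue| = 5.7417

5.7417


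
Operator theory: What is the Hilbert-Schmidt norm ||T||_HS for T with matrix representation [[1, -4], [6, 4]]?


The Hilbert-Schmidt norm is sqrt(sum of squares of all entries).
Sum of squares = 1^2 + (-4)^2 + 6^2 + 4^2
= 1 + 16 + 36 + 16 = 69
||T||_HS = sqrt(69) = 8.3066

8.3066


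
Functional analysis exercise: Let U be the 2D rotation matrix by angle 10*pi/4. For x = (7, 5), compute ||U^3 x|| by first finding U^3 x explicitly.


U is a rotation by theta = 10*pi/4
U^3 = rotation by 3*theta = 30*pi/4 = 6*pi/4 (mod 2*pi)
cos(6*pi/4) = 0.0000, sin(6*pi/4) = -1.0000
U^3 x = (0.0000 * 7 - -1.0000 * 5, -1.0000 * 7 + 0.0000 * 5)
= (5.0000, -7.0000)
||U^3 x|| = sqrt(5.0000^2 + (-7.0000)^2) = sqrt(74.0000) = 8.6023

8.6023


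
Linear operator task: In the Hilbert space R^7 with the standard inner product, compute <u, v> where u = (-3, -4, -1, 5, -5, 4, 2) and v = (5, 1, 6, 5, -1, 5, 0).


Computing the standard inner product <u, v> = sum u_i * v_i
= -3*5 + -4*1 + -1*6 + 5*5 + -5*-1 + 4*5 + 2*0
= -15 + -4 + -6 + 25 + 5 + 20 + 0
= 25

25


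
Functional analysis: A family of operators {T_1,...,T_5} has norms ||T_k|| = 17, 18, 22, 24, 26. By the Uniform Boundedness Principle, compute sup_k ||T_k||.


By the Uniform Boundedness Principle, the supremum of norms is finite.
sup_k ||T_k|| = max(17, 18, 22, 24, 26) = 26

26


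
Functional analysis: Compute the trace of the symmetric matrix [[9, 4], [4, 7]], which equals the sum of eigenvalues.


For a self-adjoint (symmetric) matrix, the eigenvalues are real.
The sum of eigenvalues equals the trace of the matrix.
trace = 9 + 7 = 16

16


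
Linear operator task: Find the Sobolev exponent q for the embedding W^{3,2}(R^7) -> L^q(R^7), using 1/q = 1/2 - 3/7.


Using the Sobolev embedding formula: 1/q = 1/p - k/n
1/q = 1/2 - 3/7 = 1/14
q = 1/(1/14) = 14

14.0000


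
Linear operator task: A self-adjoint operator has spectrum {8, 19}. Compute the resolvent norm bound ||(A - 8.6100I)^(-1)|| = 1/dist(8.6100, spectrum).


dist(8.6100, {8, 19}) = min(|8.6100 - 8|, |8.6100 - 19|)
= min(0.6100, 10.3900) = 0.6100
Resolvent bound = 1/0.6100 = 1.6393

1.6393


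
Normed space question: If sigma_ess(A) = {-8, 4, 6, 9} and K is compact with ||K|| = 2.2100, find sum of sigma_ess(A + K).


By Weyl's theorem, the essential spectrum is invariant under compact perturbations.
sigma_ess(A + K) = sigma_ess(A) = {-8, 4, 6, 9}
Sum = -8 + 4 + 6 + 9 = 11

11


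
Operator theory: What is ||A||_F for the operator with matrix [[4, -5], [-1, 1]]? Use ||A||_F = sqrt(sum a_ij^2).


||A||_F^2 = sum a_ij^2
= 4^2 + (-5)^2 + (-1)^2 + 1^2
= 16 + 25 + 1 + 1 = 43
||A||_F = sqrt(43) = 6.5574

6.5574


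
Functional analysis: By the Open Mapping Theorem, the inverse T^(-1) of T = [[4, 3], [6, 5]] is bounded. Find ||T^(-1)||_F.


det(T) = 4*5 - 3*6 = 2
T^(-1) = (1/2) * [[5, -3], [-6, 4]] = [[2.5000, -1.5000], [-3.0000, 2.0000]]
||T^(-1)||_F^2 = 2.5000^2 + (-1.5000)^2 + (-3.0000)^2 + 2.0000^2 = 21.5000
||T^(-1)||_F = sqrt(21.5000) = 4.6368

4.6368


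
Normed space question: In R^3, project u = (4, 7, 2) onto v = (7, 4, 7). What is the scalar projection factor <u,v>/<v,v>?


Computing <u,v> = 4*7 + 7*4 + 2*7 = 70
Computing <v,v> = 7^2 + 4^2 + 7^2 = 114
Projection coefficient = 70/114 = 0.6140

0.6140


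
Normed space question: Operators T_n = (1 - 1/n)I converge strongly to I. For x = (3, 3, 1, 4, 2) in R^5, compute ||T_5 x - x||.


T_5 x - x = (1 - 1/5)x - x = -x/5
||x|| = sqrt(39) = 6.2450
||T_5 x - x|| = ||x||/5 = 6.2450/5 = 1.2490

1.2490


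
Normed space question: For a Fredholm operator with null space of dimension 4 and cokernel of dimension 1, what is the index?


The Fredholm index is defined as ind(T) = dim(ker T) - dim(coker T)
= 4 - 1
= 3

3


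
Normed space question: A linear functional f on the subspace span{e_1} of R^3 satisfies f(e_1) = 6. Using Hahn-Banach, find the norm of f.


The norm of f is given by ||f|| = sup_{||x||=1} |f(x)|.
On span{e_1}, ||e_1|| = 1, so ||f|| = |f(e_1)| / ||e_1||
= |6| / 1 = 6.0000

6.0000


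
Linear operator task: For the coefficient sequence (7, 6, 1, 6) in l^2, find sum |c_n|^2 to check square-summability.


sum |c_n|^2 = 7^2 + 6^2 + 1^2 + 6^2
= 49 + 36 + 1 + 36
= 122

122


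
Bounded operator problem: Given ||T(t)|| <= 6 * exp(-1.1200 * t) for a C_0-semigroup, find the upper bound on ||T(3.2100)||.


||T(3.2100)|| <= 6 * exp(-1.1200 * 3.2100)
= 6 * exp(-3.5952)
= 6 * 0.0275
= 0.1647

0.1647


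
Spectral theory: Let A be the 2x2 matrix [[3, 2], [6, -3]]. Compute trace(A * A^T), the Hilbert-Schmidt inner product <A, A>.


trace(A * A^T) = sum of squares of all entries
= 3^2 + 2^2 + 6^2 + (-3)^2
= 9 + 4 + 36 + 9
= 58

58


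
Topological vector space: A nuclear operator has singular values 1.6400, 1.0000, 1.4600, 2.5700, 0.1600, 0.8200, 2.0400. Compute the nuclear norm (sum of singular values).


The nuclear norm is the sum of all singular values.
||T||_1 = 1.6400 + 1.0000 + 1.4600 + 2.5700 + 0.1600 + 0.8200 + 2.0400
= 9.6900

9.6900


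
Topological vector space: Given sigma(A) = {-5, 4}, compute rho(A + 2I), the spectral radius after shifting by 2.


Spectrum of A + 2I = {-3, 6}
Spectral radius = max |lambda| over the shifted spectrum
= max(3, 6) = 6

6


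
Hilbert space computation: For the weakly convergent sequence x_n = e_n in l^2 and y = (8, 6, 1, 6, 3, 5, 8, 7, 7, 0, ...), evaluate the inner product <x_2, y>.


x_2 = e_2 is the standard basis vector with 1 in position 2.
<x_2, y> = y_2 = 6
As n -> infinity, <x_n, y> -> 0, confirming weak convergence of (x_n) to 0.

6


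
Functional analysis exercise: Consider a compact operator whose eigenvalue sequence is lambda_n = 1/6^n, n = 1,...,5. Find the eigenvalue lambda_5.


The eigenvalue formula gives lambda_5 = 1/6^5
= 1/7776
= 1.2860e-04

1.2860e-04


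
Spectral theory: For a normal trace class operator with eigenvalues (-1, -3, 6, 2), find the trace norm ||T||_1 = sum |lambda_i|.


For a normal operator, singular values equal |eigenvalues|.
Trace norm = sum |lambda_i| = 1 + 3 + 6 + 2
= 12

12


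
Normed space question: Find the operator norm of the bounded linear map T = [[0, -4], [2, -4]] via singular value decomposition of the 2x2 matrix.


A^T A = [[4, -8], [-8, 32]]
trace(A^T A) = 36, det(A^T A) = 64
discriminant = 36^2 - 4*64 = 1040
Largest eigenvalue of A^T A = (trace + sqrt(disc))/2 = 34.1245
||T|| = sqrt(34.1245) = 5.8416

5.8416


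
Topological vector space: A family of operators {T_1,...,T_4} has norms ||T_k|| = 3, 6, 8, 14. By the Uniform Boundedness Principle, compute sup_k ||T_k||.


By the Uniform Boundedness Principle, the supremum of norms is finite.
sup_k ||T_k|| = max(3, 6, 8, 14) = 14

14


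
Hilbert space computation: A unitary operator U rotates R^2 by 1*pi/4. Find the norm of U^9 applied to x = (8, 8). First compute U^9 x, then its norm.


U is a rotation by theta = 1*pi/4
U^9 = rotation by 9*theta = 9*pi/4 = 1*pi/4 (mod 2*pi)
cos(1*pi/4) = 0.7071, sin(1*pi/4) = 0.7071
U^9 x = (0.7071 * 8 - 0.7071 * 8, 0.7071 * 8 + 0.7071 * 8)
= (0.0000, 11.3137)
||U^9 x|| = sqrt(0.0000^2 + 11.3137^2) = sqrt(128.0000) = 11.3137

11.3137


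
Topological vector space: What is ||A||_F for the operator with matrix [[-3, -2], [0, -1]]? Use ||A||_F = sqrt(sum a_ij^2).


||A||_F^2 = sum a_ij^2
= (-3)^2 + (-2)^2 + 0^2 + (-1)^2
= 9 + 4 + 0 + 1 = 14
||A||_F = sqrt(14) = 3.7417

3.7417


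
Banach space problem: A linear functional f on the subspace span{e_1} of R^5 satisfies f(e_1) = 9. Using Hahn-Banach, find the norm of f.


The norm of f is given by ||f|| = sup_{||x||=1} |f(x)|.
On span{e_1}, ||e_1|| = 1, so ||f|| = |f(e_1)| / ||e_1||
= |9| / 1 = 9.0000

9.0000


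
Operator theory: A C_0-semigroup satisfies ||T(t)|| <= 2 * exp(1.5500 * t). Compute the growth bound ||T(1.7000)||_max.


||T(1.7000)|| <= 2 * exp(1.5500 * 1.7000)
= 2 * exp(2.6350)
= 2 * 13.9433
= 27.8866

27.8866


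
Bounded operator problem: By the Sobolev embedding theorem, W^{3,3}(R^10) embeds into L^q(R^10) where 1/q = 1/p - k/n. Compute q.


Using the Sobolev embedding formula: 1/q = 1/p - k/n
1/q = 1/3 - 3/10 = 1/30
q = 1/(1/30) = 30

30.0000


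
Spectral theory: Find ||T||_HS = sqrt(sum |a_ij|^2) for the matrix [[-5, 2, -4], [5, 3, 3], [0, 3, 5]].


The Hilbert-Schmidt norm is sqrt(sum of squares of all entries).
Sum of squares = (-5)^2 + 2^2 + (-4)^2 + 5^2 + 3^2 + 3^2 + 0^2 + 3^2 + 5^2
= 25 + 4 + 16 + 25 + 9 + 9 + 0 + 9 + 25 = 122
||T||_HS = sqrt(122) = 11.0454

11.0454


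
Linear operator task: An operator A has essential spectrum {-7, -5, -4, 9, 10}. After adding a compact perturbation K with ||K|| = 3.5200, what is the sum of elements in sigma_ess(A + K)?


By Weyl's theorem, the essential spectrum is invariant under compact perturbations.
sigma_ess(A + K) = sigma_ess(A) = {-7, -5, -4, 9, 10}
Sum = -7 + -5 + -4 + 9 + 10 = 3

3


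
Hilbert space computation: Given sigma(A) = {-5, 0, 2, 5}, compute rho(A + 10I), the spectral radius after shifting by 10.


Spectrum of A + 10I = {5, 10, 12, 15}
Spectral radius = max |lambda| over the shifted spectrum
= max(5, 10, 12, 15) = 15

15


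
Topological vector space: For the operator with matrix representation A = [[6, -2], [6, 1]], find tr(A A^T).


trace(A * A^T) = sum of squares of all entries
= 6^2 + (-2)^2 + 6^2 + 1^2
= 36 + 4 + 36 + 1
= 77

77


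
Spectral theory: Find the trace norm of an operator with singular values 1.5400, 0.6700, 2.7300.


The nuclear norm is the sum of all singular values.
||T||_1 = 1.5400 + 0.6700 + 2.7300
= 4.9400

4.9400


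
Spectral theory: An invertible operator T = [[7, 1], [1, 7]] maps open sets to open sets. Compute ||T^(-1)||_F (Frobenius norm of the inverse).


det(T) = 7*7 - 1*1 = 48
T^(-1) = (1/48) * [[7, -1], [-1, 7]] = [[0.1458, -0.0208], [-0.0208, 0.1458]]
||T^(-1)||_F^2 = 0.1458^2 + (-0.0208)^2 + (-0.0208)^2 + 0.1458^2 = 0.0434
||T^(-1)||_F = sqrt(0.0434) = 0.2083

0.2083


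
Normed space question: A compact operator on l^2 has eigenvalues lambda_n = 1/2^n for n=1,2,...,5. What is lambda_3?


The eigenvalue formula gives lambda_3 = 1/2^3
= 1/8
= 0.1250

0.1250


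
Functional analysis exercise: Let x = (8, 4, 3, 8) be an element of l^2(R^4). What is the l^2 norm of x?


The l^2 norm = (sum |x_i|^2)^(1/2)
Sum of 2th powers = 64 + 16 + 9 + 64 = 153
||x||_2 = (153)^(1/2) = 12.3693

12.3693


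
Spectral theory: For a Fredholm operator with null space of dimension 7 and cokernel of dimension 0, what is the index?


The Fredholm index is defined as ind(T) = dim(ker T) - dim(coker T)
= 7 - 0
= 7

7


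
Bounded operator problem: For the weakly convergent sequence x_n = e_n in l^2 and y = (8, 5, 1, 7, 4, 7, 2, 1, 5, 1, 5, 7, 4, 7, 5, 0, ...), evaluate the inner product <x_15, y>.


x_15 = e_15 is the standard basis vector with 1 in position 15.
<x_15, y> = y_15 = 5
As n -> infinity, <x_n, y> -> 0, confirming weak convergence of (x_n) to 0.

5


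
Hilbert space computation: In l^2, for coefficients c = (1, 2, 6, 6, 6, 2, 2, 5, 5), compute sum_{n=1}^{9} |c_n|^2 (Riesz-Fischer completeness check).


sum |c_n|^2 = 1^2 + 2^2 + 6^2 + 6^2 + 6^2 + 2^2 + 2^2 + 5^2 + 5^2
= 1 + 4 + 36 + 36 + 36 + 4 + 4 + 25 + 25
= 171

171


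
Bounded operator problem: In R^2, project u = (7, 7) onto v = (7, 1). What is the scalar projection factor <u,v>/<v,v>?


Computing <u,v> = 7*7 + 7*1 = 56
Computing <v,v> = 7^2 + 1^2 = 50
Projection coefficient = 56/50 = 1.1200

1.1200


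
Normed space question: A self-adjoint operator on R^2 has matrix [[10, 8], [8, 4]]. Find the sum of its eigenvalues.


For a self-adjoint (symmetric) matrix, the eigenvalues are real.
The sum of eigenvalues equals the trace of the matrix.
trace = 10 + 4 = 14

14


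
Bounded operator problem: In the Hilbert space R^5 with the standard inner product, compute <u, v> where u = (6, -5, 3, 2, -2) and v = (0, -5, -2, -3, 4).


Computing the standard inner product <u, v> = sum u_i * v_i
= 6*0 + -5*-5 + 3*-2 + 2*-3 + -2*4
= 0 + 25 + -6 + -6 + -8
= 5

5


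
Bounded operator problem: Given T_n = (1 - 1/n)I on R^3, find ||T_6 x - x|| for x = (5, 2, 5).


T_6 x - x = (1 - 1/6)x - x = -x/6
||x|| = sqrt(54) = 7.3485
||T_6 x - x|| = ||x||/6 = 7.3485/6 = 1.2247

1.2247


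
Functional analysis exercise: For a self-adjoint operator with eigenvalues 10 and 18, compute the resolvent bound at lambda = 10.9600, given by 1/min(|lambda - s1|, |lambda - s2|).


dist(10.9600, {10, 18}) = min(|10.9600 - 10|, |10.9600 - 18|)
= min(0.9600, 7.0400) = 0.9600
Resolvent bound = 1/0.9600 = 1.0417

1.0417


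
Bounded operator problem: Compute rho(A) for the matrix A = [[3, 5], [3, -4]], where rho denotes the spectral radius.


For a 2x2 matrix, eigenvalues satisfy lambda^2 - (trace)*lambda + det = 0
trace = 3 + -4 = -1
det = 3*-4 - 5*3 = -27
discriminant = (-1)^2 - 4*(-27) = 109
spectral radius = max |eigenvalue| = 5.7202

5.7202


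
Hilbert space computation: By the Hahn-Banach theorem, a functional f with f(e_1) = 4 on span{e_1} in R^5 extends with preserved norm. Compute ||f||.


The norm of f is given by ||f|| = sup_{||x||=1} |f(x)|.
On span{e_1}, ||e_1|| = 1, so ||f|| = |f(e_1)| / ||e_1||
= |4| / 1 = 4.0000

4.0000


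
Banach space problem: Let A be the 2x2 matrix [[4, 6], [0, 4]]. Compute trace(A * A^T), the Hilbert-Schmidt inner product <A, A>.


trace(A * A^T) = sum of squares of all entries
= 4^2 + 6^2 + 0^2 + 4^2
= 16 + 36 + 0 + 16
= 68

68


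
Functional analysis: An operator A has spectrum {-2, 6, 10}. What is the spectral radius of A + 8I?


Spectrum of A + 8I = {6, 14, 18}
Spectral radius = max |lambda| over the shifted spectrum
= max(6, 14, 18) = 18

18


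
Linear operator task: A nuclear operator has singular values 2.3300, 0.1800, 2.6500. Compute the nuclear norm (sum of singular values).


The nuclear norm is the sum of all singular values.
||T||_1 = 2.3300 + 0.1800 + 2.6500
= 5.1600

5.1600


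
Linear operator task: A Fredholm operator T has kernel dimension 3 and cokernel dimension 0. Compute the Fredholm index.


The Fredholm index is defined as ind(T) = dim(ker T) - dim(coker T)
= 3 - 0
= 3

3


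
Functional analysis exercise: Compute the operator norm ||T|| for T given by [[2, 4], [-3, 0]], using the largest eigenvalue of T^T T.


A^T A = [[13, 8], [8, 16]]
trace(A^T A) = 29, det(A^T A) = 144
discriminant = 29^2 - 4*144 = 265
Largest eigenvalue of A^T A = (trace + sqrt(disc))/2 = 22.6394
||T|| = sqrt(22.6394) = 4.7581

4.7581


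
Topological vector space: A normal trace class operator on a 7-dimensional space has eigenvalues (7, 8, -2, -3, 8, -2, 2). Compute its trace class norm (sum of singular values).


For a normal operator, singular values equal |eigenvalues|.
Trace norm = sum |lambda_i| = 7 + 8 + 2 + 3 + 8 + 2 + 2
= 32

32


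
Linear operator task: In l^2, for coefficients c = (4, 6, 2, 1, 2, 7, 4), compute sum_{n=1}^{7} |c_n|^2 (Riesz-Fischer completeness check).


sum |c_n|^2 = 4^2 + 6^2 + 2^2 + 1^2 + 2^2 + 7^2 + 4^2
= 16 + 36 + 4 + 1 + 4 + 49 + 16
= 126

126


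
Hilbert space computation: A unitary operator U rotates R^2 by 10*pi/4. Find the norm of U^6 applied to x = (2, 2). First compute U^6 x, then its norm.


U is a rotation by theta = 10*pi/4
U^6 = rotation by 6*theta = 60*pi/4 = 4*pi/4 (mod 2*pi)
cos(4*pi/4) = -1.0000, sin(4*pi/4) = 0.0000
U^6 x = (-1.0000 * 2 - 0.0000 * 2, 0.0000 * 2 + -1.0000 * 2)
= (-2.0000, -2.0000)
||U^6 x|| = sqrt((-2.0000)^2 + (-2.0000)^2) = sqrt(8.0000) = 2.8284

2.8284


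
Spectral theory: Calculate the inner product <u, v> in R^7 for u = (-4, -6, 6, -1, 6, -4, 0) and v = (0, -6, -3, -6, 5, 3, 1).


Computing the standard inner product <u, v> = sum u_i * v_i
= -4*0 + -6*-6 + 6*-3 + -1*-6 + 6*5 + -4*3 + 0*1
= 0 + 36 + -18 + 6 + 30 + -12 + 0
= 42

42


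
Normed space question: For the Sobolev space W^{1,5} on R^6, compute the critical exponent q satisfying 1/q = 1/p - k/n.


Using the Sobolev embedding formula: 1/q = 1/p - k/n
1/q = 1/5 - 1/6 = 1/30
q = 1/(1/30) = 30

30.0000


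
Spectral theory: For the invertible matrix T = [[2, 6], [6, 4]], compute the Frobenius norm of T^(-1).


det(T) = 2*4 - 6*6 = -28
T^(-1) = (1/-28) * [[4, -6], [-6, 2]] = [[-0.1429, 0.2143], [0.2143, -0.0714]]
||T^(-1)||_F^2 = (-0.1429)^2 + 0.2143^2 + 0.2143^2 + (-0.0714)^2 = 0.1173
||T^(-1)||_F = sqrt(0.1173) = 0.3426

0.3426


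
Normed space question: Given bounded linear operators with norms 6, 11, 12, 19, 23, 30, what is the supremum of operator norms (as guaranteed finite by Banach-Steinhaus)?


By the Uniform Boundedness Principle, the supremum of norms is finite.
sup_k ||T_k|| = max(6, 11, 12, 19, 23, 30) = 30

30


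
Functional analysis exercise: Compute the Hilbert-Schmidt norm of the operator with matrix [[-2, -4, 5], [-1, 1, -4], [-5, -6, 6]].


The Hilbert-Schmidt norm is sqrt(sum of squares of all entries).
Sum of squares = (-2)^2 + (-4)^2 + 5^2 + (-1)^2 + 1^2 + (-4)^2 + (-5)^2 + (-6)^2 + 6^2
= 4 + 16 + 25 + 1 + 1 + 16 + 25 + 36 + 36 = 160
||T||_HS = sqrt(160) = 12.6491

12.6491


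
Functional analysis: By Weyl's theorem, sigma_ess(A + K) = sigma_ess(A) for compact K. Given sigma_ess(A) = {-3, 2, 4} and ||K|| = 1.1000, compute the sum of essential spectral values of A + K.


By Weyl's theorem, the essential spectrum is invariant under compact perturbations.
sigma_ess(A + K) = sigma_ess(A) = {-3, 2, 4}
Sum = -3 + 2 + 4 = 3

3


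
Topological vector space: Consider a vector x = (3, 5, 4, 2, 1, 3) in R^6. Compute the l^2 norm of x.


The l^2 norm = (sum |x_i|^2)^(1/2)
Sum of 2th powers = 9 + 25 + 16 + 4 + 1 + 9 = 64
||x||_2 = (64)^(1/2) = 8.0000

8.0000


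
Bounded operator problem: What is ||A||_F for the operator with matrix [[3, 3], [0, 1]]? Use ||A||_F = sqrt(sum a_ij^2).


||A||_F^2 = sum a_ij^2
= 3^2 + 3^2 + 0^2 + 1^2
= 9 + 9 + 0 + 1 = 19
||A||_F = sqrt(19) = 4.3589

4.3589


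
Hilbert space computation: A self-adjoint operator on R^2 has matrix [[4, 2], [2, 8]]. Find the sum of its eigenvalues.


For a self-adjoint (symmetric) matrix, the eigenvalues are real.
The sum of eigenvalues equals the trace of the matrix.
trace = 4 + 8 = 12

12


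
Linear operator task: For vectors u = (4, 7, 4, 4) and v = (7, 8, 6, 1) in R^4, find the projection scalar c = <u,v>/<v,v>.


Computing <u,v> = 4*7 + 7*8 + 4*6 + 4*1 = 112
Computing <v,v> = 7^2 + 8^2 + 6^2 + 1^2 = 150
Projection coefficient = 112/150 = 0.7467

0.7467


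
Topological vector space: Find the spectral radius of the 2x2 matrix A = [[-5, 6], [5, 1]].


For a 2x2 matrix, eigenvalues satisfy lambda^2 - (trace)*lambda + det = 0
trace = -5 + 1 = -4
det = -5*1 - 6*5 = -35
discriminant = (-4)^2 - 4*(-35) = 156
spectral radius = max |eigenvalue| = 8.2450

8.2450


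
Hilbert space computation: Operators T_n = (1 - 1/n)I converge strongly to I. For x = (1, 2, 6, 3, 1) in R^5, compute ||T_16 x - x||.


T_16 x - x = (1 - 1/16)x - x = -x/16
||x|| = sqrt(51) = 7.1414
||T_16 x - x|| = ||x||/16 = 7.1414/16 = 0.4463

0.4463


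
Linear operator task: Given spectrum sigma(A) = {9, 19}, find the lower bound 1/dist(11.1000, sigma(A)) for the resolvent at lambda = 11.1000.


dist(11.1000, {9, 19}) = min(|11.1000 - 9|, |11.1000 - 19|)
= min(2.1000, 7.9000) = 2.1000
Resolvent bound = 1/2.1000 = 0.4762

0.4762
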